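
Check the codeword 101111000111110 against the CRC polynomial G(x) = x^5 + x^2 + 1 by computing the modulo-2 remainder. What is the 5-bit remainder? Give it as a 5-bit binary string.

00100

Modulo-2 division of 101111000111110 by 100101:
  pos 0: 101111 XOR 100101 = 001010
  pos 2: 101000 XOR 100101 = 001101
  pos 4: 110101 XOR 100101 = 010000
  pos 5: 100001 XOR 100101 = 000100
  pos 8: 100111 XOR 100101 = 000010
Remainder = 00100 (nonzero — an error is detected).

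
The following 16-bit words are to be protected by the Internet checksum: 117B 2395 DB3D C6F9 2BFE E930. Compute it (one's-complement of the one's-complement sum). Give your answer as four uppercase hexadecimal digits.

One's-complement addition (fold any carry out of bit 15 back into bit 0):
  0x117B + 0x2395 = 0x03510
  0x3510 + 0xDB3D = 0x1104D → wrap carry → 0x104E
  0x104E + 0xC6F9 = 0x0D747
  0xD747 + 0x2BFE = 0x10345 → wrap carry → 0x0346
  0x0346 + 0xE930 = 0x0EC76
One's-complement sum = 0xEC76.
Checksum = ~0xEC76 & 0xFFFF = 0x1389.

1389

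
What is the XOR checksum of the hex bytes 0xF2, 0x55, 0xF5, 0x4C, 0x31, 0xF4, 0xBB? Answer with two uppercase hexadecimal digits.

60

XOR the bytes together:
  start with 0xF2
  0xF2 ⊕ 0x55 = 0xA7
  0xA7 ⊕ 0xF5 = 0x52
  0x52 ⊕ 0x4C = 0x1E
  0x1E ⊕ 0x31 = 0x2F
  0x2F ⊕ 0xF4 = 0xDB
  0xDB ⊕ 0xBB = 0x60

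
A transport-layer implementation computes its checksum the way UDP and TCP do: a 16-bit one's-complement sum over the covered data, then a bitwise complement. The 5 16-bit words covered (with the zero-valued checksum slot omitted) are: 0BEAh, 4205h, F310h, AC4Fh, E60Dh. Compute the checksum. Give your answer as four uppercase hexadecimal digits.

2CA2

One's-complement addition (fold any carry out of bit 15 back into bit 0):
  0x0BEA + 0x4205 = 0x04DEF
  0x4DEF + 0xF310 = 0x140FF → wrap carry → 0x4100
  0x4100 + 0xAC4F = 0x0ED4F
  0xED4F + 0xE60D = 0x1D35C → wrap carry → 0xD35D
One's-complement sum = 0xD35D.
Checksum = ~0xD35D & 0xFFFF = 0x2CA2.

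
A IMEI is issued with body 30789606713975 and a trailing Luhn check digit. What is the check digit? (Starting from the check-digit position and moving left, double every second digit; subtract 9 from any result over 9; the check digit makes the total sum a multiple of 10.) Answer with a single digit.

Partial digits right→left: 5 7 9 3 1 7 6 0 6 9 8 7 0 3
Double every second digit counting from the check-digit position (so the 1st, 3rd, 5th, ... of the partial from the right).
  doubled (with −9 where >9): 1 9 2 3 3 7 0 → sum 25
  kept as-is: 7 3 7 0 9 7 3 → sum 36
Total = 25 + 36 = 61.
Check digit = (10 − (61 mod 10)) mod 10 = 9.

9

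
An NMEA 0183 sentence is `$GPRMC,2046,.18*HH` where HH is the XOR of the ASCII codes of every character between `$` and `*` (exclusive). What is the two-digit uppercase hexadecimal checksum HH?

XOR the ASCII codes of the payload characters:
  'G' = 0x47 → acc = 0x47
  'P' = 0x50 → acc = 0x17
  'R' = 0x52 → acc = 0x45
  'M' = 0x4D → acc = 0x08
  'C' = 0x43 → acc = 0x4B
  ',' = 0x2C → acc = 0x67
  '2' = 0x32 → acc = 0x55
  '0' = 0x30 → acc = 0x65
  '4' = 0x34 → acc = 0x51
  '6' = 0x36 → acc = 0x67
  ',' = 0x2C → acc = 0x4B
  '.' = 0x2E → acc = 0x65
  '1' = 0x31 → acc = 0x54
  '8' = 0x38 → acc = 0x6C
Checksum = 0x6C.

6C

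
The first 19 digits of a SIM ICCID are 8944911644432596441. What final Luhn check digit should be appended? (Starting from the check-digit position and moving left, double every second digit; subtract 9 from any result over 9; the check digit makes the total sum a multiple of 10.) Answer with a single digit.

Partial digits right→left: 1 4 4 6 9 5 2 3 4 4 4 6 1 1 9 4 4 9 8
Double every second digit counting from the check-digit position (so the 1st, 3rd, 5th, ... of the partial from the right).
  doubled (with −9 where >9): 2 8 9 4 8 8 2 9 8 7 → sum 65
  kept as-is: 4 6 5 3 4 6 1 4 9 → sum 42
Total = 65 + 42 = 107.
Check digit = (10 − (107 mod 10)) mod 10 = 3.

3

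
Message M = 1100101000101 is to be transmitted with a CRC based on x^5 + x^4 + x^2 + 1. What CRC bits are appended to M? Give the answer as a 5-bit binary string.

11011

Append 5 zeros: 110010100010100000. Divide by 110101 (XOR where the leading bit is 1):
  pos 0: 110010 XOR 110101 = 000111
  pos 3: 111100 XOR 110101 = 001001
  pos 5: 100101 XOR 110101 = 010000
  pos 6: 100000 XOR 110101 = 010101
  pos 7: 101011 XOR 110101 = 011110
  pos 8: 111100 XOR 110101 = 001001
  pos 10: 100100 XOR 110101 = 010001
  pos 11: 100010 XOR 110101 = 010111
  pos 12: 101110 XOR 110101 = 011011
Remainder (last 5 bits) = 11011. This is the CRC / FCS.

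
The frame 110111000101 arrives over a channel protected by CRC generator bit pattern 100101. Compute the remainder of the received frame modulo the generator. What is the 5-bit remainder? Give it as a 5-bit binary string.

Modulo-2 division of 110111000101 by 100101:
  pos 0: 110111 XOR 100101 = 010010
  pos 1: 100100 XOR 100101 = 000001
  pos 6: 100101 XOR 100101 = 000000
Remainder = 00000 (zero — the frame passes the CRC check).

00000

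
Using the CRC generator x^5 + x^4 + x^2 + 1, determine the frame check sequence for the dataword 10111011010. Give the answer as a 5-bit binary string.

01110

Append 5 zeros: 1011101101000000. Divide by 110101 (XOR where the leading bit is 1):
  pos 0: 101110 XOR 110101 = 011011
  pos 1: 110111 XOR 110101 = 000010
  pos 5: 101010 XOR 110101 = 011111
  pos 6: 111110 XOR 110101 = 001011
  pos 8: 101100 XOR 110101 = 011001
  pos 9: 110010 XOR 110101 = 000111
Remainder (last 5 bits) = 01110. This is the CRC / FCS.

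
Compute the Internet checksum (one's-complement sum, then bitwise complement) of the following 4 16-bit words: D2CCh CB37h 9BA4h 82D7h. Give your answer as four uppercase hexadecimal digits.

437F

One's-complement addition (fold any carry out of bit 15 back into bit 0):
  0xD2CC + 0xCB37 = 0x19E03 → wrap carry → 0x9E04
  0x9E04 + 0x9BA4 = 0x139A8 → wrap carry → 0x39A9
  0x39A9 + 0x82D7 = 0x0BC80
One's-complement sum = 0xBC80.
Checksum = ~0xBC80 & 0xFFFF = 0x437F.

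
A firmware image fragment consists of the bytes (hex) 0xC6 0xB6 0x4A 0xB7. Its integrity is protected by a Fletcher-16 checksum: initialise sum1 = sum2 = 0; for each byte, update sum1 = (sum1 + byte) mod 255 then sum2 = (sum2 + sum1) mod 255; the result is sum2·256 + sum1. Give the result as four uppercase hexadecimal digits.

Running sums (mod 255):
  after byte 0 (0xC6): sum1=198, sum2=198
  after byte 1 (0xB6): sum1=125, sum2=68
  after byte 2 (0x4A): sum1=199, sum2=12
  after byte 3 (0xB7): sum1=127, sum2=139
Checksum = sum2·256 + sum1 = 139·256 + 127 = 35711 = 0x8B7F.

8B7F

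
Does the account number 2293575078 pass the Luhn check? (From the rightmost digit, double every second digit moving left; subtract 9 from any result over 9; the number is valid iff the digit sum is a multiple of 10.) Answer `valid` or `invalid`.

valid

From the right, keep odd positions and double even positions (subtract 9 from any doubled value over 9):
  doubled (positions 2,4,...): 5 1 1 9 4 → sum 20
  kept (positions 1,3,...): 8 0 7 3 2 → sum 20
Total = 40.
40 mod 10 = 0, so the number is valid.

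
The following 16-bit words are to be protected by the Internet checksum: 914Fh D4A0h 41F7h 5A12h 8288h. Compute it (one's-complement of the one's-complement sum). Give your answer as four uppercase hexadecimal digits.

One's-complement addition (fold any carry out of bit 15 back into bit 0):
  0x914F + 0xD4A0 = 0x165EF → wrap carry → 0x65F0
  0x65F0 + 0x41F7 = 0x0A7E7
  0xA7E7 + 0x5A12 = 0x101F9 → wrap carry → 0x01FA
  0x01FA + 0x8288 = 0x08482
One's-complement sum = 0x8482.
Checksum = ~0x8482 & 0xFFFF = 0x7B7D.

7B7D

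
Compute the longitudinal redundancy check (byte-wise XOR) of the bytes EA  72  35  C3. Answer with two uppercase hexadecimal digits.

6E

XOR the bytes together:
  start with 0xEA
  0xEA ⊕ 0x72 = 0x98
  0x98 ⊕ 0x35 = 0xAD
  0xAD ⊕ 0xC3 = 0x6E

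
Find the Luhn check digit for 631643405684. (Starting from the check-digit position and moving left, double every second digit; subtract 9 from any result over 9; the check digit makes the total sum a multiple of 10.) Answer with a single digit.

Partial digits right→left: 4 8 6 5 0 4 3 4 6 1 3 6
Double every second digit counting from the check-digit position (so the 1st, 3rd, 5th, ... of the partial from the right).
  doubled (with −9 where >9): 8 3 0 6 3 6 → sum 26
  kept as-is: 8 5 4 4 1 6 → sum 28
Total = 26 + 28 = 54.
Check digit = (10 − (54 mod 10)) mod 10 = 6.

6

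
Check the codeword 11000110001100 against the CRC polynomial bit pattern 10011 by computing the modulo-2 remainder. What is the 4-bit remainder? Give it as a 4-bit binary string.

0000

Modulo-2 division of 11000110001100 by 10011:
  pos 0: 11000 XOR 10011 = 01011
  pos 1: 10111 XOR 10011 = 00100
  pos 3: 10010 XOR 10011 = 00001
  pos 7: 10011 XOR 10011 = 00000
Remainder = 0000 (zero — the frame passes the CRC check).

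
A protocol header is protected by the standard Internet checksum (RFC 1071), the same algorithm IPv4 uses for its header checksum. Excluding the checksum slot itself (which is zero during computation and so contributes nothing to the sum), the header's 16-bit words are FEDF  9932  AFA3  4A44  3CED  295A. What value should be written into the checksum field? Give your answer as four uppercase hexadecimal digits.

07BE

One's-complement addition (fold any carry out of bit 15 back into bit 0):
  0xFEDF + 0x9932 = 0x19811 → wrap carry → 0x9812
  0x9812 + 0xAFA3 = 0x147B5 → wrap carry → 0x47B6
  0x47B6 + 0x4A44 = 0x091FA
  0x91FA + 0x3CED = 0x0CEE7
  0xCEE7 + 0x295A = 0x0F841
One's-complement sum = 0xF841.
Checksum = ~0xF841 & 0xFFFF = 0x07BE.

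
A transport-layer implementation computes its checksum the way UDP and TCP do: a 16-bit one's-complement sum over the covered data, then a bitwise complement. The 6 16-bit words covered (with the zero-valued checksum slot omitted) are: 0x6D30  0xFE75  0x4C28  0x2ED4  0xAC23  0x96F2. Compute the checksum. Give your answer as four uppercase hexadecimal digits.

One's-complement addition (fold any carry out of bit 15 back into bit 0):
  0x6D30 + 0xFE75 = 0x16BA5 → wrap carry → 0x6BA6
  0x6BA6 + 0x4C28 = 0x0B7CE
  0xB7CE + 0x2ED4 = 0x0E6A2
  0xE6A2 + 0xAC23 = 0x192C5 → wrap carry → 0x92C6
  0x92C6 + 0x96F2 = 0x129B8 → wrap carry → 0x29B9
One's-complement sum = 0x29B9.
Checksum = ~0x29B9 & 0xFFFF = 0xD646.

D646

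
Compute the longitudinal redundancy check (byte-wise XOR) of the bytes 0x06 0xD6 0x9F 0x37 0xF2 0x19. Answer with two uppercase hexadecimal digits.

XOR the bytes together:
  start with 0x06
  0x06 ⊕ 0xD6 = 0xD0
  0xD0 ⊕ 0x9F = 0x4F
  0x4F ⊕ 0x37 = 0x78
  0x78 ⊕ 0xF2 = 0x8A
  0x8A ⊕ 0x19 = 0x93

93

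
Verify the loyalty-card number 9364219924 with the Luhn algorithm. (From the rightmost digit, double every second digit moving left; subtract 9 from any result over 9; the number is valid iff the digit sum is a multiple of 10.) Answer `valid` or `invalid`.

valid

From the right, keep odd positions and double even positions (subtract 9 from any doubled value over 9):
  doubled (positions 2,4,...): 4 9 4 3 9 → sum 29
  kept (positions 1,3,...): 4 9 1 4 3 → sum 21
Total = 50.
50 mod 10 = 0, so the number is valid.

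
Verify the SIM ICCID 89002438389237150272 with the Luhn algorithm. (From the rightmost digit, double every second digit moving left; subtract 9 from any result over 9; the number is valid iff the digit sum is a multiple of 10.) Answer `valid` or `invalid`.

From the right, keep odd positions and double even positions (subtract 9 from any doubled value over 9):
  doubled (positions 2,4,...): 5 0 2 6 9 6 6 4 0 7 → sum 45
  kept (positions 1,3,...): 2 2 5 7 2 8 8 4 0 9 → sum 47
Total = 92.
92 mod 10 = 2, so the number is invalid.

invalid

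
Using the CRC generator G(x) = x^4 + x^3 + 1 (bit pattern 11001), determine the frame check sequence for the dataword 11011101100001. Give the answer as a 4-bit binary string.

Append 4 zeros: 110111011000010000. Divide by 11001 (XOR where the leading bit is 1):
  pos 0: 11011 XOR 11001 = 00010
  pos 3: 10101 XOR 11001 = 01100
  pos 4: 11001 XOR 11001 = 00000
  pos 13: 10000 XOR 11001 = 01001
Remainder (last 4 bits) = 1001. This is the CRC / FCS.

1001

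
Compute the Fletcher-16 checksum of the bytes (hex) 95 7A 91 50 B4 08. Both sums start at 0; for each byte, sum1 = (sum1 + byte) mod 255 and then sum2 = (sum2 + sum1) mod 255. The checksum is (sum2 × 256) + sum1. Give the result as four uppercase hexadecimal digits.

8EAE

Running sums (mod 255):
  after byte 0 (95): sum1=149, sum2=149
  after byte 1 (7A): sum1=16, sum2=165
  after byte 2 (91): sum1=161, sum2=71
  after byte 3 (50): sum1=241, sum2=57
  after byte 4 (B4): sum1=166, sum2=223
  after byte 5 (08): sum1=174, sum2=142
Checksum = sum2·256 + sum1 = 142·256 + 174 = 36526 = 0x8EAE.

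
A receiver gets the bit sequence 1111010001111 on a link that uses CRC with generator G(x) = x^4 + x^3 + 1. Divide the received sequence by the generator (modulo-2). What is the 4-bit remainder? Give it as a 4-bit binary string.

1001

Modulo-2 division of 1111010001111 by 11001:
  pos 0: 11110 XOR 11001 = 00111
  pos 2: 11110 XOR 11001 = 00111
  pos 4: 11100 XOR 11001 = 00101
  pos 6: 10111 XOR 11001 = 01110
  pos 7: 11101 XOR 11001 = 00100
Remainder = 1001 (nonzero — an error is detected).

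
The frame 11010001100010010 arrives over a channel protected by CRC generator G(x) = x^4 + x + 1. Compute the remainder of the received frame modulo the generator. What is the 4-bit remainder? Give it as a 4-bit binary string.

Modulo-2 division of 11010001100010010 by 10011:
  pos 0: 11010 XOR 10011 = 01001
  pos 1: 10010 XOR 10011 = 00001
  pos 5: 10110 XOR 10011 = 00101
  pos 7: 10100 XOR 10011 = 00111
  pos 9: 11110 XOR 10011 = 01101
  pos 10: 11010 XOR 10011 = 01001
  pos 11: 10011 XOR 10011 = 00000
Remainder = 0000 (zero — the frame passes the CRC check).

0000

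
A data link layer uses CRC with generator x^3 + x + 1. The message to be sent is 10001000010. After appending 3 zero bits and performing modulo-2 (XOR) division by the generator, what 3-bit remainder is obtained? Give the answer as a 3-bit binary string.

Append 3 zeros: 10001000010000. Divide by 1011 (XOR where the leading bit is 1):
  pos 0: 1000 XOR 1011 = 0011
  pos 2: 1110 XOR 1011 = 0101
  pos 3: 1010 XOR 1011 = 0001
  pos 6: 1001 XOR 1011 = 0010
  pos 8: 1000 XOR 1011 = 0011
  pos 10: 1100 XOR 1011 = 0111
Remainder (last 3 bits) = 111. This is the CRC / FCS.

111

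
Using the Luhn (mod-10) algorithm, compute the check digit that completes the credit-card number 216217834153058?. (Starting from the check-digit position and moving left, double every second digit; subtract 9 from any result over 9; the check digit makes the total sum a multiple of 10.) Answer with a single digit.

Partial digits right→left: 8 5 0 3 5 1 4 3 8 7 1 2 6 1 2
Double every second digit counting from the check-digit position (so the 1st, 3rd, 5th, ... of the partial from the right).
  doubled (with −9 where >9): 7 0 1 8 7 2 3 4 → sum 32
  kept as-is: 5 3 1 3 7 2 1 → sum 22
Total = 32 + 22 = 54.
Check digit = (10 − (54 mod 10)) mod 10 = 6.

6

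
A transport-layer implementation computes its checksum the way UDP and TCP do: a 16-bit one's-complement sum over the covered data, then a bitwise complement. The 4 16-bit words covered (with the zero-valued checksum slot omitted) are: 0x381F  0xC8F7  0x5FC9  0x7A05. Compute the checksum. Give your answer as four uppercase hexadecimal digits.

One's-complement addition (fold any carry out of bit 15 back into bit 0):
  0x381F + 0xC8F7 = 0x10116 → wrap carry → 0x0117
  0x0117 + 0x5FC9 = 0x060E0
  0x60E0 + 0x7A05 = 0x0DAE5
One's-complement sum = 0xDAE5.
Checksum = ~0xDAE5 & 0xFFFF = 0x251A.

251A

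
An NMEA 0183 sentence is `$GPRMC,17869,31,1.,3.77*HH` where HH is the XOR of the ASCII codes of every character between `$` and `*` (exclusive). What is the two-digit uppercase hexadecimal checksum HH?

XOR the ASCII codes of the payload characters:
  'G' = 0x47 → acc = 0x47
  'P' = 0x50 → acc = 0x17
  'R' = 0x52 → acc = 0x45
  'M' = 0x4D → acc = 0x08
  'C' = 0x43 → acc = 0x4B
  ',' = 0x2C → acc = 0x67
  '1' = 0x31 → acc = 0x56
  '7' = 0x37 → acc = 0x61
  '8' = 0x38 → acc = 0x59
  '6' = 0x36 → acc = 0x6F
  '9' = 0x39 → acc = 0x56
  ',' = 0x2C → acc = 0x7A
  '3' = 0x33 → acc = 0x49
  '1' = 0x31 → acc = 0x78
  ',' = 0x2C → acc = 0x54
  '1' = 0x31 → acc = 0x65
  '.' = 0x2E → acc = 0x4B
  ',' = 0x2C → acc = 0x67
  '3' = 0x33 → acc = 0x54
  '.' = 0x2E → acc = 0x7A
  '7' = 0x37 → acc = 0x4D
  '7' = 0x37 → acc = 0x7A
Checksum = 0x7A.

7A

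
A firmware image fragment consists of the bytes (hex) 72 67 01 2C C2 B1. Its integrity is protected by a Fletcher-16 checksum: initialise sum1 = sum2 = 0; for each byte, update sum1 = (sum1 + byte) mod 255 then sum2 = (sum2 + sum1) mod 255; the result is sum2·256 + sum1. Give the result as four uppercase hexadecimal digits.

Running sums (mod 255):
  after byte 0 (72): sum1=114, sum2=114
  after byte 1 (67): sum1=217, sum2=76
  after byte 2 (01): sum1=218, sum2=39
  after byte 3 (2C): sum1=7, sum2=46
  after byte 4 (C2): sum1=201, sum2=247
  after byte 5 (B1): sum1=123, sum2=115
Checksum = sum2·256 + sum1 = 115·256 + 123 = 29563 = 0x737B.

737B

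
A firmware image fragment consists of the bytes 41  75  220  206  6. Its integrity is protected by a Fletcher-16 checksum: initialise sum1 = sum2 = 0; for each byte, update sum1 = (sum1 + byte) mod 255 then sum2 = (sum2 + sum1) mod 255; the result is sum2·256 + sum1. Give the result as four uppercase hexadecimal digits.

3526

Running sums (mod 255):
  after byte 0 (41): sum1=41, sum2=41
  after byte 1 (75): sum1=116, sum2=157
  after byte 2 (220): sum1=81, sum2=238
  after byte 3 (206): sum1=32, sum2=15
  after byte 4 (6): sum1=38, sum2=53
Checksum = sum2·256 + sum1 = 53·256 + 38 = 13606 = 0x3526.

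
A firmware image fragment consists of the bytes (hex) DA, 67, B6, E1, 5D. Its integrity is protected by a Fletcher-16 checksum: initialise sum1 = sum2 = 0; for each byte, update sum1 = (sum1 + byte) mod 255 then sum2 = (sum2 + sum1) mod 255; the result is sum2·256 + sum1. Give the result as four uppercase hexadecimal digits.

2938

Running sums (mod 255):
  after byte 0 (DA): sum1=218, sum2=218
  after byte 1 (67): sum1=66, sum2=29
  after byte 2 (B6): sum1=248, sum2=22
  after byte 3 (E1): sum1=218, sum2=240
  after byte 4 (5D): sum1=56, sum2=41
Checksum = sum2·256 + sum1 = 41·256 + 56 = 10552 = 0x2938.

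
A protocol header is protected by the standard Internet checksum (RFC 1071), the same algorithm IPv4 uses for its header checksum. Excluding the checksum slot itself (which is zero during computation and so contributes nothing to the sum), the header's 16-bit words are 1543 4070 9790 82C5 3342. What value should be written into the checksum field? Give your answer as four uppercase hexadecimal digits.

One's-complement addition (fold any carry out of bit 15 back into bit 0):
  0x1543 + 0x4070 = 0x055B3
  0x55B3 + 0x9790 = 0x0ED43
  0xED43 + 0x82C5 = 0x17008 → wrap carry → 0x7009
  0x7009 + 0x3342 = 0x0A34B
One's-complement sum = 0xA34B.
Checksum = ~0xA34B & 0xFFFF = 0x5CB4.

5CB4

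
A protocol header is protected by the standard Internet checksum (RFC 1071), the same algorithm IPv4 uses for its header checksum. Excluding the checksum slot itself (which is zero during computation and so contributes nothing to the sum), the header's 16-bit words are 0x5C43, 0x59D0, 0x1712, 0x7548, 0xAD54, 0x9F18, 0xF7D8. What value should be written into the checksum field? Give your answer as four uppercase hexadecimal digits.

794B

One's-complement addition (fold any carry out of bit 15 back into bit 0):
  0x5C43 + 0x59D0 = 0x0B613
  0xB613 + 0x1712 = 0x0CD25
  0xCD25 + 0x7548 = 0x1426D → wrap carry → 0x426E
  0x426E + 0xAD54 = 0x0EFC2
  0xEFC2 + 0x9F18 = 0x18EDA → wrap carry → 0x8EDB
  0x8EDB + 0xF7D8 = 0x186B3 → wrap carry → 0x86B4
One's-complement sum = 0x86B4.
Checksum = ~0x86B4 & 0xFFFF = 0x794B.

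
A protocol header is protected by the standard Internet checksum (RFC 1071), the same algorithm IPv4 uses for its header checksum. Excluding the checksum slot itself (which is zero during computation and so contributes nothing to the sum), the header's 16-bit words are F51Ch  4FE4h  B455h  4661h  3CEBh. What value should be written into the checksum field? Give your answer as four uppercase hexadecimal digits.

835C

One's-complement addition (fold any carry out of bit 15 back into bit 0):
  0xF51C + 0x4FE4 = 0x14500 → wrap carry → 0x4501
  0x4501 + 0xB455 = 0x0F956
  0xF956 + 0x4661 = 0x13FB7 → wrap carry → 0x3FB8
  0x3FB8 + 0x3CEB = 0x07CA3
One's-complement sum = 0x7CA3.
Checksum = ~0x7CA3 & 0xFFFF = 0x835C.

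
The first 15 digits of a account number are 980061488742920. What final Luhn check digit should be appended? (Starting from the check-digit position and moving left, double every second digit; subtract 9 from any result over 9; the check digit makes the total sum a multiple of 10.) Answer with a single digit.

Partial digits right→left: 0 2 9 2 4 7 8 8 4 1 6 0 0 8 9
Double every second digit counting from the check-digit position (so the 1st, 3rd, 5th, ... of the partial from the right).
  doubled (with −9 where >9): 0 9 8 7 8 3 0 9 → sum 44
  kept as-is: 2 2 7 8 1 0 8 → sum 28
Total = 44 + 28 = 72.
Check digit = (10 − (72 mod 10)) mod 10 = 8.

8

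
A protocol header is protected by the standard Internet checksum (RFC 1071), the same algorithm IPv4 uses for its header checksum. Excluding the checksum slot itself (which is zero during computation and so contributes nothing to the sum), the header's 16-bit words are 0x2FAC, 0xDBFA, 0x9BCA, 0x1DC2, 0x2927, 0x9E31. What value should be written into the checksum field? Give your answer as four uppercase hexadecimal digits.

One's-complement addition (fold any carry out of bit 15 back into bit 0):
  0x2FAC + 0xDBFA = 0x10BA6 → wrap carry → 0x0BA7
  0x0BA7 + 0x9BCA = 0x0A771
  0xA771 + 0x1DC2 = 0x0C533
  0xC533 + 0x2927 = 0x0EE5A
  0xEE5A + 0x9E31 = 0x18C8B → wrap carry → 0x8C8C
One's-complement sum = 0x8C8C.
Checksum = ~0x8C8C & 0xFFFF = 0x7373.

7373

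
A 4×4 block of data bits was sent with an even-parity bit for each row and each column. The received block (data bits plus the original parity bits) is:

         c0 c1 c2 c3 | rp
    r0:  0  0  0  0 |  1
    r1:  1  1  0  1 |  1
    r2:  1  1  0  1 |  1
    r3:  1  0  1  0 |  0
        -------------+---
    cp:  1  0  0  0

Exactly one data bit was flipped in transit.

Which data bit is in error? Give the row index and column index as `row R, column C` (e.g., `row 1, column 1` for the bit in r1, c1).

Recompute each row's even parity and compare to rp:
  r0: data parity 0, sent rp 1 → mismatch
  r1: data parity 1, sent rp 1 → ok
  r2: data parity 1, sent rp 1 → ok
  r3: data parity 0, sent rp 0 → ok
Recompute each column's even parity and compare to cp:
  c0: data parity 1, sent cp 1 → ok
  c1: data parity 0, sent cp 0 → ok
  c2: data parity 1, sent cp 0 → mismatch
  c3: data parity 0, sent cp 0 → ok
Exactly one row (r0) and one column (c2) fail → the flipped bit is at their intersection.

row 0, column 2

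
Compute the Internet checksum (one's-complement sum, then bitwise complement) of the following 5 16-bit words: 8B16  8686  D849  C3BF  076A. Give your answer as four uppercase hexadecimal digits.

4AEF

One's-complement addition (fold any carry out of bit 15 back into bit 0):
  0x8B16 + 0x8686 = 0x1119C → wrap carry → 0x119D
  0x119D + 0xD849 = 0x0E9E6
  0xE9E6 + 0xC3BF = 0x1ADA5 → wrap carry → 0xADA6
  0xADA6 + 0x076A = 0x0B510
One's-complement sum = 0xB510.
Checksum = ~0xB510 & 0xFFFF = 0x4AEF.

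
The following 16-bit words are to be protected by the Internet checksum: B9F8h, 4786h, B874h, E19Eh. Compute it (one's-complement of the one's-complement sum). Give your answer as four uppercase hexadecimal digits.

646D

One's-complement addition (fold any carry out of bit 15 back into bit 0):
  0xB9F8 + 0x4786 = 0x1017E → wrap carry → 0x017F
  0x017F + 0xB874 = 0x0B9F3
  0xB9F3 + 0xE19E = 0x19B91 → wrap carry → 0x9B92
One's-complement sum = 0x9B92.
Checksum = ~0x9B92 & 0xFFFF = 0x646D.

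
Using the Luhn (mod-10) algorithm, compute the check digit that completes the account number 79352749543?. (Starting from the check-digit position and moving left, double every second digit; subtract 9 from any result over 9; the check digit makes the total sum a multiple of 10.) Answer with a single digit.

6

Partial digits right→left: 3 4 5 9 4 7 2 5 3 9 7
Double every second digit counting from the check-digit position (so the 1st, 3rd, 5th, ... of the partial from the right).
  doubled (with −9 where >9): 6 1 8 4 6 5 → sum 30
  kept as-is: 4 9 7 5 9 → sum 34
Total = 30 + 34 = 64.
Check digit = (10 − (64 mod 10)) mod 10 = 6.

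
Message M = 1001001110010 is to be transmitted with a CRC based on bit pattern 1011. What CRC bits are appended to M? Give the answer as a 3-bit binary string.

100

Append 3 zeros: 1001001110010000. Divide by 1011 (XOR where the leading bit is 1):
  pos 0: 1001 XOR 1011 = 0010
  pos 2: 1000 XOR 1011 = 0011
  pos 4: 1111 XOR 1011 = 0100
  pos 5: 1001 XOR 1011 = 0010
  pos 7: 1000 XOR 1011 = 0011
  pos 9: 1110 XOR 1011 = 0101
  pos 10: 1010 XOR 1011 = 0001
Remainder (last 3 bits) = 100. This is the CRC / FCS.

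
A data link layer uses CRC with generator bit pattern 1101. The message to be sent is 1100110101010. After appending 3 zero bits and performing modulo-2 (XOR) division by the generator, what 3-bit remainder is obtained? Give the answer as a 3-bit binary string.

010

Append 3 zeros: 1100110101010000. Divide by 1101 (XOR where the leading bit is 1):
  pos 0: 1100 XOR 1101 = 0001
  pos 3: 1110 XOR 1101 = 0011
  pos 5: 1110 XOR 1101 = 0011
  pos 7: 1110 XOR 1101 = 0011
  pos 9: 1110 XOR 1101 = 0011
  pos 11: 1100 XOR 1101 = 0001
Remainder (last 3 bits) = 010. This is the CRC / FCS.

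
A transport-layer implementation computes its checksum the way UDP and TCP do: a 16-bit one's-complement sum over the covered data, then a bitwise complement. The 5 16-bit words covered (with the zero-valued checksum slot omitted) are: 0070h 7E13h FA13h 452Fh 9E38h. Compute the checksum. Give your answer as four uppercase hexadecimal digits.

A400

One's-complement addition (fold any carry out of bit 15 back into bit 0):
  0x0070 + 0x7E13 = 0x07E83
  0x7E83 + 0xFA13 = 0x17896 → wrap carry → 0x7897
  0x7897 + 0x452F = 0x0BDC6
  0xBDC6 + 0x9E38 = 0x15BFE → wrap carry → 0x5BFF
One's-complement sum = 0x5BFF.
Checksum = ~0x5BFF & 0xFFFF = 0xA400.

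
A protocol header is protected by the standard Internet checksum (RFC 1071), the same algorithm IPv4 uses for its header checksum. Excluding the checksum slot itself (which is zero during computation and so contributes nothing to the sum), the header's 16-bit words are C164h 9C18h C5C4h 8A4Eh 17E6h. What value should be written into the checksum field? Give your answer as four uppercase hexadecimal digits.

One's-complement addition (fold any carry out of bit 15 back into bit 0):
  0xC164 + 0x9C18 = 0x15D7C → wrap carry → 0x5D7D
  0x5D7D + 0xC5C4 = 0x12341 → wrap carry → 0x2342
  0x2342 + 0x8A4E = 0x0AD90
  0xAD90 + 0x17E6 = 0x0C576
One's-complement sum = 0xC576.
Checksum = ~0xC576 & 0xFFFF = 0x3A89.

3A89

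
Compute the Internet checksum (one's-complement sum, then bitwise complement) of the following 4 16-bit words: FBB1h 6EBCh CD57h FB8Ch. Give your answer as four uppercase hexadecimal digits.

CCAC

One's-complement addition (fold any carry out of bit 15 back into bit 0):
  0xFBB1 + 0x6EBC = 0x16A6D → wrap carry → 0x6A6E
  0x6A6E + 0xCD57 = 0x137C5 → wrap carry → 0x37C6
  0x37C6 + 0xFB8C = 0x13352 → wrap carry → 0x3353
One's-complement sum = 0x3353.
Checksum = ~0x3353 & 0xFFFF = 0xCCAC.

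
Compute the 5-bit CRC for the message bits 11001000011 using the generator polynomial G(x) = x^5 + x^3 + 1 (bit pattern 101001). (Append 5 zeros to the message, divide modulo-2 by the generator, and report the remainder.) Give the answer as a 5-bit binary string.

10001

Append 5 zeros: 1100100001100000. Divide by 101001 (XOR where the leading bit is 1):
  pos 0: 110010 XOR 101001 = 011011
  pos 1: 110110 XOR 101001 = 011111
  pos 2: 111110 XOR 101001 = 010111
  pos 3: 101110 XOR 101001 = 000111
  pos 6: 111110 XOR 101001 = 010111
  pos 7: 101110 XOR 101001 = 000111
  pos 10: 111000 XOR 101001 = 010001
Remainder (last 5 bits) = 10001. This is the CRC / FCS.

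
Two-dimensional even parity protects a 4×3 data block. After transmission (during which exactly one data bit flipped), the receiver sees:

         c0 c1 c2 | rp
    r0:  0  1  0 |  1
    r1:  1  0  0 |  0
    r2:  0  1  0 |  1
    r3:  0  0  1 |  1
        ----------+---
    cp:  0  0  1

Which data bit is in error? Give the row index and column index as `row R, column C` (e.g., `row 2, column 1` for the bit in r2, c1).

Recompute each row's even parity and compare to rp:
  r0: data parity 1, sent rp 1 → ok
  r1: data parity 1, sent rp 0 → mismatch
  r2: data parity 1, sent rp 1 → ok
  r3: data parity 1, sent rp 1 → ok
Recompute each column's even parity and compare to cp:
  c0: data parity 1, sent cp 0 → mismatch
  c1: data parity 0, sent cp 0 → ok
  c2: data parity 1, sent cp 1 → ok
Exactly one row (r1) and one column (c0) fail → the flipped bit is at their intersection.

row 1, column 0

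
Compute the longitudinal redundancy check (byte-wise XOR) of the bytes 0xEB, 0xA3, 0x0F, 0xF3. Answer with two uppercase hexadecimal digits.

XOR the bytes together:
  start with 0xEB
  0xEB ⊕ 0xA3 = 0x48
  0x48 ⊕ 0x0F = 0x47
  0x47 ⊕ 0xF3 = 0xB4

B4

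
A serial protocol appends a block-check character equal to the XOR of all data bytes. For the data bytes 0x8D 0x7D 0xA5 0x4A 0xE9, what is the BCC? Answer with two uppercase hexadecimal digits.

F6

XOR the bytes together:
  start with 0x8D
  0x8D ⊕ 0x7D = 0xF0
  0xF0 ⊕ 0xA5 = 0x55
  0x55 ⊕ 0x4A = 0x1F
  0x1F ⊕ 0xE9 = 0xF6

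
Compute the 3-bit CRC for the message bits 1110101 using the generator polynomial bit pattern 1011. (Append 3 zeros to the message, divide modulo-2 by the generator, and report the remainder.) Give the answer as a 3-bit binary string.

Append 3 zeros: 1110101000. Divide by 1011 (XOR where the leading bit is 1):
  pos 0: 1110 XOR 1011 = 0101
  pos 1: 1011 XOR 1011 = 0000
  pos 6: 1000 XOR 1011 = 0011
Remainder (last 3 bits) = 011. This is the CRC / FCS.

011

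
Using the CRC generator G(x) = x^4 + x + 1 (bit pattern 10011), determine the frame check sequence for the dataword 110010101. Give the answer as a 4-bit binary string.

1011

Append 4 zeros: 1100101010000. Divide by 10011 (XOR where the leading bit is 1):
  pos 0: 11001 XOR 10011 = 01010
  pos 1: 10100 XOR 10011 = 00111
  pos 3: 11110 XOR 10011 = 01101
  pos 4: 11011 XOR 10011 = 01000
  pos 5: 10000 XOR 10011 = 00011
  pos 8: 11000 XOR 10011 = 01011
Remainder (last 4 bits) = 1011. This is the CRC / FCS.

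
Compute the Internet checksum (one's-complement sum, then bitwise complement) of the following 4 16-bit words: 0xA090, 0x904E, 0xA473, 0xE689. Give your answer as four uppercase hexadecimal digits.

One's-complement addition (fold any carry out of bit 15 back into bit 0):
  0xA090 + 0x904E = 0x130DE → wrap carry → 0x30DF
  0x30DF + 0xA473 = 0x0D552
  0xD552 + 0xE689 = 0x1BBDB → wrap carry → 0xBBDC
One's-complement sum = 0xBBDC.
Checksum = ~0xBBDC & 0xFFFF = 0x4423.

4423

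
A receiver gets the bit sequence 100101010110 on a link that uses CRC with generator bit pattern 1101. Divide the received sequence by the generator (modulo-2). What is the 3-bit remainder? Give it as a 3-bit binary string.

Modulo-2 division of 100101010110 by 1101:
  pos 0: 1001 XOR 1101 = 0100
  pos 1: 1000 XOR 1101 = 0101
  pos 2: 1011 XOR 1101 = 0110
  pos 3: 1100 XOR 1101 = 0001
  pos 6: 1101 XOR 1101 = 0000
Remainder = 010 (nonzero — an error is detected).

010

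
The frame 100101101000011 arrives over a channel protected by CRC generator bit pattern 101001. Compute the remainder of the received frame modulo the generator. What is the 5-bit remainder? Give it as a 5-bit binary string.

11010

Modulo-2 division of 100101101000011 by 101001:
  pos 0: 100101 XOR 101001 = 001100
  pos 2: 110010 XOR 101001 = 011011
  pos 3: 110111 XOR 101001 = 011110
  pos 4: 111100 XOR 101001 = 010101
  pos 5: 101010 XOR 101001 = 000011
  pos 9: 110011 XOR 101001 = 011010
Remainder = 11010 (nonzero — an error is detected).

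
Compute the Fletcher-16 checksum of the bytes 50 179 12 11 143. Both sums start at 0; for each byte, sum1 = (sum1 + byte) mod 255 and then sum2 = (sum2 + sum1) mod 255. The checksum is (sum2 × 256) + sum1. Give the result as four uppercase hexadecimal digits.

Running sums (mod 255):
  after byte 0 (50): sum1=50, sum2=50
  after byte 1 (179): sum1=229, sum2=24
  after byte 2 (12): sum1=241, sum2=10
  after byte 3 (11): sum1=252, sum2=7
  after byte 4 (143): sum1=140, sum2=147
Checksum = sum2·256 + sum1 = 147·256 + 140 = 37772 = 0x938C.

938C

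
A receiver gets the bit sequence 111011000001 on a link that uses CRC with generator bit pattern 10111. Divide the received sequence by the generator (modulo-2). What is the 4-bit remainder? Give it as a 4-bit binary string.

Modulo-2 division of 111011000001 by 10111:
  pos 0: 11101 XOR 10111 = 01010
  pos 1: 10101 XOR 10111 = 00010
  pos 4: 10000 XOR 10111 = 00111
  pos 6: 11100 XOR 10111 = 01011
  pos 7: 10111 XOR 10111 = 00000
Remainder = 0000 (zero — the frame passes the CRC check).

0000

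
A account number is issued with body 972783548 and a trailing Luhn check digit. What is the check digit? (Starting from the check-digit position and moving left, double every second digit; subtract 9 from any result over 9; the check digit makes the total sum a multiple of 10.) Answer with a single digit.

Partial digits right→left: 8 4 5 3 8 7 2 7 9
Double every second digit counting from the check-digit position (so the 1st, 3rd, 5th, ... of the partial from the right).
  doubled (with −9 where >9): 7 1 7 4 9 → sum 28
  kept as-is: 4 3 7 7 → sum 21
Total = 28 + 21 = 49.
Check digit = (10 − (49 mod 10)) mod 10 = 1.

1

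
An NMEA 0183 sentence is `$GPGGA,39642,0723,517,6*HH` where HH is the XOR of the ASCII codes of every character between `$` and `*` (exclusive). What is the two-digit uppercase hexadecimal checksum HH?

6F

XOR the ASCII codes of the payload characters:
  'G' = 0x47 → acc = 0x47
  'P' = 0x50 → acc = 0x17
  'G' = 0x47 → acc = 0x50
  'G' = 0x47 → acc = 0x17
  'A' = 0x41 → acc = 0x56
  ',' = 0x2C → acc = 0x7A
  '3' = 0x33 → acc = 0x49
  '9' = 0x39 → acc = 0x70
  '6' = 0x36 → acc = 0x46
  '4' = 0x34 → acc = 0x72
  '2' = 0x32 → acc = 0x40
  ',' = 0x2C → acc = 0x6C
  '0' = 0x30 → acc = 0x5C
  '7' = 0x37 → acc = 0x6B
  '2' = 0x32 → acc = 0x59
  '3' = 0x33 → acc = 0x6A
  ',' = 0x2C → acc = 0x46
  '5' = 0x35 → acc = 0x73
  '1' = 0x31 → acc = 0x42
  '7' = 0x37 → acc = 0x75
  ',' = 0x2C → acc = 0x59
  '6' = 0x36 → acc = 0x6F
Checksum = 0x6F.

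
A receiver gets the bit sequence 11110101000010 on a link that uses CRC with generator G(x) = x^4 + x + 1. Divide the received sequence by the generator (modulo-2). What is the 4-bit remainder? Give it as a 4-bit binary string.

Modulo-2 division of 11110101000010 by 10011:
  pos 0: 11110 XOR 10011 = 01101
  pos 1: 11011 XOR 10011 = 01000
  pos 2: 10000 XOR 10011 = 00011
  pos 5: 11100 XOR 10011 = 01111
  pos 6: 11110 XOR 10011 = 01101
  pos 7: 11010 XOR 10011 = 01001
  pos 8: 10011 XOR 10011 = 00000
Remainder = 0000 (zero — the frame passes the CRC check).

0000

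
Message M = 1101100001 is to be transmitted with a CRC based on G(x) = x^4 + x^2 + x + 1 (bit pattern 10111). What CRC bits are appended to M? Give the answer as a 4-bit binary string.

1110

Append 4 zeros: 11011000010000. Divide by 10111 (XOR where the leading bit is 1):
  pos 0: 11011 XOR 10111 = 01100
  pos 1: 11000 XOR 10111 = 01111
  pos 2: 11110 XOR 10111 = 01001
  pos 3: 10010 XOR 10111 = 00101
  pos 5: 10101 XOR 10111 = 00010
  pos 8: 10000 XOR 10111 = 00111
Remainder (last 4 bits) = 1110. This is the CRC / FCS.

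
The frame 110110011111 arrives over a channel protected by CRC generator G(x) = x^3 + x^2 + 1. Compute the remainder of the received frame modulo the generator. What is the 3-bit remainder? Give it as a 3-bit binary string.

100

Modulo-2 division of 110110011111 by 1101:
  pos 0: 1101 XOR 1101 = 0000
  pos 4: 1001 XOR 1101 = 0100
  pos 5: 1001 XOR 1101 = 0100
  pos 6: 1001 XOR 1101 = 0100
  pos 7: 1001 XOR 1101 = 0100
  pos 8: 1001 XOR 1101 = 0100
Remainder = 100 (nonzero — an error is detected).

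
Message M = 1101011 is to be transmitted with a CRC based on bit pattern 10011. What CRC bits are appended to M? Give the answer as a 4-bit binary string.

Append 4 zeros: 11010110000. Divide by 10011 (XOR where the leading bit is 1):
  pos 0: 11010 XOR 10011 = 01001
  pos 1: 10011 XOR 10011 = 00000
  pos 6: 10000 XOR 10011 = 00011
Remainder (last 4 bits) = 0011. This is the CRC / FCS.

0011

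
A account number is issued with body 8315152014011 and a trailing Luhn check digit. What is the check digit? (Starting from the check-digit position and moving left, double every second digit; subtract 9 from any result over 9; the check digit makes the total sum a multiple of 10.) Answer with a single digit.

Partial digits right→left: 1 1 0 4 1 0 2 5 1 5 1 3 8
Double every second digit counting from the check-digit position (so the 1st, 3rd, 5th, ... of the partial from the right).
  doubled (with −9 where >9): 2 0 2 4 2 2 7 → sum 19
  kept as-is: 1 4 0 5 5 3 → sum 18
Total = 19 + 18 = 37.
Check digit = (10 − (37 mod 10)) mod 10 = 3.

3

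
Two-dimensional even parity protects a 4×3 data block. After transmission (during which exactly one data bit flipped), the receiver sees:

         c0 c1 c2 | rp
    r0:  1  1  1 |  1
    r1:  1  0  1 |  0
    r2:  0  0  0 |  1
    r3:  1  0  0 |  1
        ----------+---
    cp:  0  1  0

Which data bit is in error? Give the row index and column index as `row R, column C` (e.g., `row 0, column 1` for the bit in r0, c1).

Recompute each row's even parity and compare to rp:
  r0: data parity 1, sent rp 1 → ok
  r1: data parity 0, sent rp 0 → ok
  r2: data parity 0, sent rp 1 → mismatch
  r3: data parity 1, sent rp 1 → ok
Recompute each column's even parity and compare to cp:
  c0: data parity 1, sent cp 0 → mismatch
  c1: data parity 1, sent cp 1 → ok
  c2: data parity 0, sent cp 0 → ok
Exactly one row (r2) and one column (c0) fail → the flipped bit is at their intersection.

row 2, column 0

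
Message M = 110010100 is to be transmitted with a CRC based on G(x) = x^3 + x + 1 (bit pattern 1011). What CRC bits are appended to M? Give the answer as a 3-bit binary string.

011

Append 3 zeros: 110010100000. Divide by 1011 (XOR where the leading bit is 1):
  pos 0: 1100 XOR 1011 = 0111
  pos 1: 1111 XOR 1011 = 0100
  pos 2: 1000 XOR 1011 = 0011
  pos 4: 1110 XOR 1011 = 0101
  pos 5: 1010 XOR 1011 = 0001
  pos 8: 1000 XOR 1011 = 0011
Remainder (last 3 bits) = 011. This is the CRC / FCS.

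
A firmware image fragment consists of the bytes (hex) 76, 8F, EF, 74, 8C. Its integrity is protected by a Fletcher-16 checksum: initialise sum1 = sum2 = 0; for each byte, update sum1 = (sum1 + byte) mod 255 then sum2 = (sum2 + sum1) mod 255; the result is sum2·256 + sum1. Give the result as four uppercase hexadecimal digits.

Running sums (mod 255):
  after byte 0 (76): sum1=118, sum2=118
  after byte 1 (8F): sum1=6, sum2=124
  after byte 2 (EF): sum1=245, sum2=114
  after byte 3 (74): sum1=106, sum2=220
  after byte 4 (8C): sum1=246, sum2=211
Checksum = sum2·256 + sum1 = 211·256 + 246 = 54262 = 0xD3F6.

D3F6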